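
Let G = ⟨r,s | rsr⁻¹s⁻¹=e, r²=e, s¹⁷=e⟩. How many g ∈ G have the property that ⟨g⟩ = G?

G is cyclic of order 34. An element generates G iff its order is 34, and a cyclic group of order 34 has exactly φ(34) = 16 such elements.

Answer: 16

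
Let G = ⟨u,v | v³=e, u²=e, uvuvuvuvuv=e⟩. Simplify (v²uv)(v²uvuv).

Compute (v²uv) · (v²uvuv) by multiplying left to right and reducing via the relations at each step:
  (v²uv) · v² = v²u
  (v²u) · u = v²
  (v²) · v = e
  e · u = u
  u · v = uv

Answer: uv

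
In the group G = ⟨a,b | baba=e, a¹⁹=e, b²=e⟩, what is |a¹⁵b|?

Compute successive powers until reaching e:
  (a¹⁵b)¹ = a¹⁵b, (a¹⁵b)² = e.
The smallest positive k with (a¹⁵b)ᵏ = e is 2.

Answer: 2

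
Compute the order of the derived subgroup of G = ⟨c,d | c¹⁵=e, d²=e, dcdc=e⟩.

G' = [G, G] is generated by all commutators. The generator-pair commutators are: [c, d] = c².
The subgroup they normally generate is {e, c, c², c³, c⁴, c⁵, c⁶, c⁷, c⁸, c⁹, c¹⁰, c¹¹, c¹², c¹³, c¹⁴}, of order 15.
Check: |G/G'| = 30/15 = 2 is the order of the abelianisation.

Answer: 15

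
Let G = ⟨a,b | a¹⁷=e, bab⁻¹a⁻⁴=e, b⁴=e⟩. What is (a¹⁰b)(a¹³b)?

Compute (a¹⁰b) · (a¹³b) by multiplying left to right and reducing via the relations at each step:
  (a¹⁰b) · a¹³ = a¹¹b
  (a¹¹b) · b = a¹¹b²

Answer: a¹¹b²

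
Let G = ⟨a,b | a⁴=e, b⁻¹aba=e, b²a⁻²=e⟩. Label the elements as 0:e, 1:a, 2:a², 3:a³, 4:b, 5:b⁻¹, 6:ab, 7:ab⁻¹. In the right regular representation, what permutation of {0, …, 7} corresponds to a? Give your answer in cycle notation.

(0 1 2 3)(4 7 5 6)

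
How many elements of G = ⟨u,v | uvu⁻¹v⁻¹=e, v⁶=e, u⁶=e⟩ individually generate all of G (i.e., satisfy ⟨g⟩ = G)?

⟨g⟩ = G would require ord(g) = |G| = 36, but the maximum element order in G is 6 < 36. So G is not cyclic and no single element generates it: the count is 0.

Answer: 0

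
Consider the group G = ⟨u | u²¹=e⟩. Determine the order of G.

G is generated by a single element, so G is cyclic. The relator gives u²¹ = e and no smaller power is forced to be e, so the 21 powers {e, u, u², u³, u⁴, u⁵, u⁶, u⁷, u⁸, u⁹, u²⁰, u¹², u¹³, u¹¹, u¹⁰, u¹⁴, u¹⁵, u¹⁶, u¹⁷, u¹⁸, u¹⁹} are distinct. Hence |G| = 21.

Answer: 21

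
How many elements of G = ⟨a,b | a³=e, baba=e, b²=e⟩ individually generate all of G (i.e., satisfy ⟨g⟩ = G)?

⟨g⟩ = G would require ord(g) = |G| = 6, but the maximum element order in G is 3 < 6. So G is not cyclic and no single element generates it: the count is 0.

Answer: 0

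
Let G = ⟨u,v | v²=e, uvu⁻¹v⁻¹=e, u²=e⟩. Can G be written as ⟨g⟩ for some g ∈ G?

|G| = 4, but the maximum element order in G is 2 < 4. No single element generates all of G, so G is not cyclic.

Answer: No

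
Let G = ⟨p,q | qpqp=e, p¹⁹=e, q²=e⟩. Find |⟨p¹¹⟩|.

|⟨p¹¹⟩| equals the order of p¹¹. Compute successive powers until reaching e:
  (p¹¹)¹ = p¹¹, (p¹¹)² = p³, (p¹¹)³ = p¹⁴, (p¹¹)⁴ = p⁶, (p¹¹)⁵ = p¹⁷, (p¹¹)⁶ = p⁹, (p¹¹)⁷ = p, (p¹¹)⁸ = p¹², (p¹¹)⁹ = p⁴, (p¹¹)¹⁰ = p¹⁵, (p¹¹)¹¹ = p⁷, (p¹¹)¹² = p¹⁸, (p¹¹)¹³ = p¹⁰, (p¹¹)¹⁴ = p², (p¹¹)¹⁵ = p¹³, (p¹¹)¹⁶ = p⁵, (p¹¹)¹⁷ = p¹⁶, (p¹¹)¹⁸ = p⁸, (p¹¹)¹⁹ = e.
The smallest positive k with (p¹¹)ᵏ = e is 19, so |⟨p¹¹⟩| = 19.

Answer: 19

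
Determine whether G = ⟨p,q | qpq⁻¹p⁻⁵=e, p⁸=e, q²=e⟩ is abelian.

p·q = pq but q·p = p⁵q, so p·q ≠ q·p and G is not abelian.

Answer: No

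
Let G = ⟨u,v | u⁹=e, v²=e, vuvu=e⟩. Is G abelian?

u·v = uv but v·u = u⁸v, so u·v ≠ v·u and G is not abelian.

Answer: No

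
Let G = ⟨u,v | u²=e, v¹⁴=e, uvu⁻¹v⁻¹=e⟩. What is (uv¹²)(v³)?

Compute (uv¹²) · (v³) by multiplying left to right and reducing via the relations at each step:
  (uv¹²) · v³ = uv

Answer: uv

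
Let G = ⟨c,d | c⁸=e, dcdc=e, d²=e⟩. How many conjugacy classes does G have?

The conjugacy classes (representative and size) are:
  [e] (size 1), [c] (size 2), [c⁶] (size 2), [c³] (size 2), [c⁴] (size 1), [d] (size 4), [c⁵d] (size 4).
Class equation: 1 + 2 + 2 + 2 + 1 + 4 + 4 = 16 = |G|. So G has 7 conjugacy classes.

Answer: 7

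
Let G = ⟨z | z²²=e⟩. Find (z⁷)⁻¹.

The order of (z⁷) is 22 (smallest k with (z⁷)ᵏ = e), so (z⁷)⁻¹ = (z⁷)²¹ = z¹⁵.
Check: (z⁷) · (z¹⁵) → (z⁷) · z¹⁵ = e, giving e as required.

Answer: z¹⁵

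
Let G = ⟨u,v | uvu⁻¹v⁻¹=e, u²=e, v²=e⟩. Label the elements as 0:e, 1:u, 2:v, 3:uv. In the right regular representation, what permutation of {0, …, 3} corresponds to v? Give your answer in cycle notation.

(0 2)(1 3)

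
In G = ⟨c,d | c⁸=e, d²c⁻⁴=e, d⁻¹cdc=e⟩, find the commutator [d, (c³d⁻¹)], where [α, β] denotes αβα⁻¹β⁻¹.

[d, (c³d⁻¹)] = d·(c³d⁻¹)·d⁻¹·(c³d⁻¹)⁻¹.
  d · (c³d⁻¹) = c⁵
  (c⁵) · (d⁻¹) = cd
  (cd) · (c³d) = c²

Answer: c²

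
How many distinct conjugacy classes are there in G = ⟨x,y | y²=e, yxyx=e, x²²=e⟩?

The conjugacy classes (representative and size) are:
  [e] (size 1), [x] (size 2), [x²] (size 2), [x¹⁹] (size 2), [x⁴] (size 2), [x⁵] (size 2), [x⁶] (size 2), [x⁷] (size 2), [x⁸] (size 2), [x¹³] (size 2), [x¹⁰] (size 2), [x¹¹] (size 1), [x⁶y] (size 11), [xy] (size 11).
Class equation: 1 + 2 + 2 + 2 + 2 + 2 + 2 + 2 + 2 + 2 + 2 + 1 + 11 + 11 = 44 = |G|. So G has 14 conjugacy classes.

Answer: 14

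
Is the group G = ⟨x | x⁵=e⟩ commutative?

G has a single generator, so G is cyclic and hence abelian.

Answer: Yes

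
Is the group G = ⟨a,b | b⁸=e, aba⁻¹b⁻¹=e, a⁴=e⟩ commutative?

Each pair of generators commutes: a·b = ab = b·a. Since the generators pairwise commute, every element of G commutes with every other, so G is abelian.

Answer: Yes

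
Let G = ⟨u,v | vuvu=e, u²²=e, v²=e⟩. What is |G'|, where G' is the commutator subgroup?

G' = [G, G] is generated by all commutators. The generator-pair commutators are: [u, v] = u².
The subgroup they normally generate is {e, u², u⁴, u⁶, u⁸, u¹⁰, u¹², u¹⁴, u¹⁶, u¹⁸, u²⁰}, of order 11.
Check: |G/G'| = 44/11 = 4 is the order of the abelianisation.

Answer: 11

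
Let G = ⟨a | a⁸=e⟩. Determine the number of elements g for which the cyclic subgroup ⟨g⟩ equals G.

G is cyclic of order 8. An element generates G iff its order is 8, and a cyclic group of order 8 has exactly φ(8) = 4 such elements.

Answer: 4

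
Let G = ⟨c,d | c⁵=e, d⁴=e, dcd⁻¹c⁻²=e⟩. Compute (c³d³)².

Compute successive powers of (c³d³), reducing at each step:
  (c³d³)²: (c³d³) · c³ = c²d³;   (c²d³) · d³ = c²d²

Answer: c²d²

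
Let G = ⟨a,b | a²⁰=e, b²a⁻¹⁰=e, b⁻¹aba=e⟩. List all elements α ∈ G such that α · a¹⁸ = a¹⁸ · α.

⟨a¹⁸⟩ ⊆ C_G(a¹⁸) since powers of a¹⁸ commute with a¹⁸; so |C_G(a¹⁸)| ≥ |⟨a¹⁸⟩| = 10.
By orbit–stabilizer, |C_G(a¹⁸)| = |G| / |conj. class of a¹⁸| = 40 / 2 = 20.
The 20 elements commuting with a¹⁸ are {e, a, a², a³, a⁴, a⁵, a⁶, a⁷, a⁸, a⁹, a¹⁰, a¹¹, a¹², a¹³, a¹⁴, a¹⁵, a¹⁶, a¹⁷, a¹⁸, a¹⁹}.

Answer: {e, a, a², a³, a⁴, a⁵, a⁶, a⁷, a⁸, a⁹, a¹⁰, a¹¹, a¹², a¹³, a¹⁴, a¹⁵, a¹⁶, a¹⁷, a¹⁸, a¹⁹}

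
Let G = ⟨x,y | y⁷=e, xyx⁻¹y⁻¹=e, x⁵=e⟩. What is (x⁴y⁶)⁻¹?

The order of (x⁴y⁶) is 35 (smallest k with (x⁴y⁶)ᵏ = e), so (x⁴y⁶)⁻¹ = (x⁴y⁶)³⁴ = xy.
Check: (x⁴y⁶) · (xy) → (x⁴y⁶) · x = y⁶;   (y⁶) · y = e, giving e as required.

Answer: xy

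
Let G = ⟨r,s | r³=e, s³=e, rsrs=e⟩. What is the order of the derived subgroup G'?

G' = [G, G] is generated by all commutators. The generator-pair commutators are: [r, s] = rs²r.
The subgroup they normally generate is {e, rs, r²s², rs²r}, of order 4.
Check: |G/G'| = 12/4 = 3 is the order of the abelianisation.

Answer: 4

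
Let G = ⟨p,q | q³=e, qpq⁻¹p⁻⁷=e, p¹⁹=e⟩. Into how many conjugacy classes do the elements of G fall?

The conjugacy classes (representative and size) are:
  [e] (size 1), [p¹¹] (size 3), [p¹⁴] (size 3), [p⁶] (size 3), [p¹⁷] (size 3), [p¹²] (size 3), [p¹⁰] (size 3), [p²q] (size 19), [p¹⁸q²] (size 19).
Class equation: 1 + 3 + 3 + 3 + 3 + 3 + 3 + 19 + 19 = 57 = |G|. So G has 9 conjugacy classes.

Answer: 9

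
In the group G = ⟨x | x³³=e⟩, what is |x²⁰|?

Compute successive powers until reaching e:
  (x²⁰)¹ = x²⁰, (x²⁰)² = x⁷, (x²⁰)³ = x²⁷, (x²⁰)⁴ = x¹⁴, (x²⁰)⁵ = x, (x²⁰)⁶ = x²¹, (x²⁰)⁷ = x⁸, (x²⁰)⁸ = x²⁸, (x²⁰)⁹ = x¹⁵, (x²⁰)¹⁰ = x², (x²⁰)¹¹ = x²², (x²⁰)¹² = x⁹, (x²⁰)¹³ = x²⁹, (x²⁰)¹⁴ = x¹⁶, (x²⁰)¹⁵ = x³, (x²⁰)¹⁶ = x²³, (x²⁰)¹⁷ = x¹⁰, (x²⁰)¹⁸ = x³⁰, (x²⁰)¹⁹ = x¹⁷, (x²⁰)²⁰ = x⁴, (x²⁰)²¹ = x²⁴, (x²⁰)²² = x¹¹, (x²⁰)²³ = x³¹, (x²⁰)²⁴ = x¹⁸, (x²⁰)²⁵ = x⁵, (x²⁰)²⁶ = x²⁵, (x²⁰)²⁷ = x¹², (x²⁰)²⁸ = x³², (x²⁰)²⁹ = x¹⁹, (x²⁰)³⁰ = x⁶, (x²⁰)³¹ = x²⁶, (x²⁰)³² = x¹³, (x²⁰)³³ = e.
The smallest positive k with (x²⁰)ᵏ = e is 33.

Answer: 33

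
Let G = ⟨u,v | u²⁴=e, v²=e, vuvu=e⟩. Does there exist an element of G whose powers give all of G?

Every cyclic group is abelian. But u·v = uv while v·u = u²³v, so u·v ≠ v·u and G is not abelian. Hence G is not cyclic.

Answer: No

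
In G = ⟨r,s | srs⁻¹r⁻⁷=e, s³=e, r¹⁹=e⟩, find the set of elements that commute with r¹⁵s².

⟨r¹⁵s²⟩ ⊆ C_G(r¹⁵s²) since powers of r¹⁵s² commute with r¹⁵s²; so |C_G(r¹⁵s²)| ≥ |⟨r¹⁵s²⟩| = 3.
By orbit–stabilizer, |C_G(r¹⁵s²)| = |G| / |conj. class of r¹⁵s²| = 57 / 19 = 3.
The 3 elements commuting with r¹⁵s² are {e, r⁹s, r¹⁵s²}.

Answer: {e, r⁹s, r¹⁵s²}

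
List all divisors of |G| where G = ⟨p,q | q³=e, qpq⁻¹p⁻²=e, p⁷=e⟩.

|G| = 21 = 3 · 7. By Lagrange's theorem the order of any subgroup divides 21; the divisors of 21 are 1, 3, 7, 21.

Answer: 1, 3, 7, 21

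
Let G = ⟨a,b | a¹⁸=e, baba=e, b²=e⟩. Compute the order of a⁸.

Compute successive powers until reaching e:
  (a⁸)¹ = a⁸, (a⁸)² = a¹⁶, (a⁸)³ = a⁶, (a⁸)⁴ = a¹⁴, (a⁸)⁵ = a⁴, (a⁸)⁶ = a¹², (a⁸)⁷ = a², (a⁸)⁸ = a¹⁰, (a⁸)⁹ = e.
The smallest positive k with (a⁸)ᵏ = e is 9.

Answer: 9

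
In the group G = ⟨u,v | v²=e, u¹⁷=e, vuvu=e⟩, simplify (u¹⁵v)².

Compute successive powers of (u¹⁵v), reducing at each step:
  (u¹⁵v)²: (u¹⁵v) · u¹⁵ = v;   v · v = e

Answer: e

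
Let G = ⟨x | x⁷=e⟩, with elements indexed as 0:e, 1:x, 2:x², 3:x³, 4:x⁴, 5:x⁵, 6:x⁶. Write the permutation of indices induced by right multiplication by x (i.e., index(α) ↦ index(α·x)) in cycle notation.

(0 1 2 3 4 5 6)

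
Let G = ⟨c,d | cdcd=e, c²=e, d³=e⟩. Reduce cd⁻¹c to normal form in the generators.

Multiply left to right, reducing at each step:
  c · d⁻¹ = cd²
  (cd²) · c = d

Answer: d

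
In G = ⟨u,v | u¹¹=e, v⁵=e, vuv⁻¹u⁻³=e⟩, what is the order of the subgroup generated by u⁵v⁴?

|⟨u⁵v⁴⟩| equals the order of u⁵v⁴. Compute successive powers until reaching e:
  (u⁵v⁴)¹ = u⁵v⁴, (u⁵v⁴)² = u³v³, (u⁵v⁴)³ = u⁶v², (u⁵v⁴)⁴ = u⁷v, (u⁵v⁴)⁵ = e.
The smallest positive k with (u⁵v⁴)ᵏ = e is 5, so |⟨u⁵v⁴⟩| = 5.

Answer: 5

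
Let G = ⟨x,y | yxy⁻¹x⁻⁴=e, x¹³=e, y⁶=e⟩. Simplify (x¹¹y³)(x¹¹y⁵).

Compute (x¹¹y³) · (x¹¹y⁵) by multiplying left to right and reducing via the relations at each step:
  (x¹¹y³) · x¹¹ = y³
  (y³) · y⁵ = y²

Answer: y²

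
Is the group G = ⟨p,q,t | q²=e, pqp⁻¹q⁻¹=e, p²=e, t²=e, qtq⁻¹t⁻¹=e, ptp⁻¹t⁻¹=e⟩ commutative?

Each pair of generators commutes: p·q = pq = q·p; p·t = pt = t·p; q·t = qt = t·q. Since the generators pairwise commute, every element of G commutes with every other, so G is abelian.

Answer: Yes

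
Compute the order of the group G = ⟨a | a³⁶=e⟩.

G is generated by a single element, so G is cyclic. The relator gives a³⁶ = e and no smaller power is forced to be e, so the 36 powers {a, e, a², a³, a⁴, a⁵, a⁶, a⁷, a⁸, a⁹, a²², a²³, a²¹, a²⁰, a²⁴, a²⁵, a²⁶, a²⁷, a²⁸, a²⁹, a³², a³³, a³¹, a³⁰, a³⁴, a³⁵, a¹², a¹³, a¹¹, a¹⁰, a¹⁴, a¹⁵, a¹⁶, a¹⁷, a¹⁸, a¹⁹} are distinct. Hence |G| = 36.

Answer: 36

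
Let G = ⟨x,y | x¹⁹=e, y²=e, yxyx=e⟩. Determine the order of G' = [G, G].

G' = [G, G] is generated by all commutators. The generator-pair commutators are: [x, y] = x².
The subgroup they normally generate is {e, x, x², x³, x⁴, x⁵, x⁶, x⁷, x⁸, x⁹, x¹⁰, x¹¹, x¹², x¹³, x¹⁴, x¹⁵, x¹⁶, x¹⁷, x¹⁸}, of order 19.
Check: |G/G'| = 38/19 = 2 is the order of the abelianisation.

Answer: 19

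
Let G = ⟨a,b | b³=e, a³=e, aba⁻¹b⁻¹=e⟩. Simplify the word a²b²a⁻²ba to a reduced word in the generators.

Multiply left to right, reducing at each step:
  (a²) · b² = a²b²
  (a²b²) · a⁻² = b²
  (b²) · b = e
  e · a = a

Answer: a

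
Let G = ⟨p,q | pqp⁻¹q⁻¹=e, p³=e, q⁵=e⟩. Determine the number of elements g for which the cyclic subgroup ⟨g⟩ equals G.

G is cyclic of order 15. An element generates G iff its order is 15, and a cyclic group of order 15 has exactly φ(15) = 8 such elements.

Answer: 8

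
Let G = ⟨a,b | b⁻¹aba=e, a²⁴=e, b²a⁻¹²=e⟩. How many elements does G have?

Enumerate words in the generators, reducing via the relations: the distinct elements are
  {a, b, e, ab, a², a³, a⁴, a⁵, a⁶, a⁷, a⁸, a⁹, a²b, a²², a²³, a²¹, a²⁰, a³b, a¹², a¹³, a¹¹, a¹⁰, a¹⁴, a¹⁵, a¹⁶, a¹⁷, a¹⁸, a¹⁹, a⁴b, a⁵b, a⁶b, a⁷b, a⁸b, a⁹b, b⁻¹, ab⁻¹, a¹¹b, a¹⁰b, a²b⁻¹, a³b⁻¹, a⁴b⁻¹, a⁵b⁻¹, a⁶b⁻¹, a⁷b⁻¹, a⁸b⁻¹, a⁹b⁻¹, a¹¹b⁻¹, a¹⁰b⁻¹}.
No further products give new elements, so |G| = 48.

Answer: 48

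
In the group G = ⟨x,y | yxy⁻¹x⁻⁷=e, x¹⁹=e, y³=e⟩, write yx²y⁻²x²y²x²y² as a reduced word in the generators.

Multiply left to right, reducing at each step:
  y · x² = x¹⁴y
  (x¹⁴y) · y⁻² = x¹⁴y²
  (x¹⁴y²) · x² = x¹⁷y²
  (x¹⁷y²) · y² = x¹⁷y
  (x¹⁷y) · x² = x¹²y
  (x¹²y) · y² = x¹²

Answer: x¹²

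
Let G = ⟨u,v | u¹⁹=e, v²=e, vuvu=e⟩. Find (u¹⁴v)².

Compute successive powers of (u¹⁴v), reducing at each step:
  (u¹⁴v)²: (u¹⁴v) · u¹⁴ = v;   v · v = e

Answer: e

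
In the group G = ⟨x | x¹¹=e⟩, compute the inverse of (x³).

The order of (x³) is 11 (smallest k with (x³)ᵏ = e), so (x³)⁻¹ = (x³)¹⁰ = x⁸.
Check: (x³) · (x⁸) → (x³) · x⁸ = e, giving e as required.

Answer: x⁸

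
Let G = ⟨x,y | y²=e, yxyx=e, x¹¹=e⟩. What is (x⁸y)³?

Compute successive powers of (x⁸y), reducing at each step:
  (x⁸y)²: (x⁸y) · x⁸ = y;   y · y = e
  (x⁸y)³: e · x⁸ = x⁸;   (x⁸) · y = x⁸y

Answer: x⁸y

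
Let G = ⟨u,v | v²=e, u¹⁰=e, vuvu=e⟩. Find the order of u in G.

Compute successive powers until reaching e:
  u¹ = u, u² = u², u³ = u³, u⁴ = u⁴, u⁵ = u⁵, u⁶ = u⁶, u⁷ = u⁷, u⁸ = u⁸, u⁹ = u⁹, u¹⁰ = e.
The smallest positive k with uᵏ = e is 10.

Answer: 10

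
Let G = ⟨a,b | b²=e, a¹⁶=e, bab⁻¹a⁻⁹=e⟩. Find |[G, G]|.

G' = [G, G] is generated by all commutators. The generator-pair commutators are: [a, b] = a⁸.
The subgroup they normally generate is {e, a⁸}, of order 2.
Check: |G/G'| = 32/2 = 16 is the order of the abelianisation.

Answer: 2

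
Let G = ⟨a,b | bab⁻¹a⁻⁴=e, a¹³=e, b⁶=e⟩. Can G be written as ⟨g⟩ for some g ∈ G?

Every cyclic group is abelian. But a·b = ab while b·a = a⁴b, so a·b ≠ b·a and G is not abelian. Hence G is not cyclic.

Answer: No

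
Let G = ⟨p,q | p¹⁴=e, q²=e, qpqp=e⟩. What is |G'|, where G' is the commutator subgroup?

G' = [G, G] is generated by all commutators. The generator-pair commutators are: [p, q] = p².
The subgroup they normally generate is {e, p², p⁴, p⁶, p⁸, p¹⁰, p¹²}, of order 7.
Check: |G/G'| = 28/7 = 4 is the order of the abelianisation.

Answer: 7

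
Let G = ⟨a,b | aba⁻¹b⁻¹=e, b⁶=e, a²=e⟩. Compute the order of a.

Compute successive powers until reaching e:
  a¹ = a, a² = e.
The smallest positive k with aᵏ = e is 2.

Answer: 2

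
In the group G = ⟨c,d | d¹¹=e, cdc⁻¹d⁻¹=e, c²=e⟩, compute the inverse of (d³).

The order of (d³) is 11 (smallest k with (d³)ᵏ = e), so (d³)⁻¹ = (d³)¹⁰ = d⁸.
Check: (d³) · (d⁸) → (d³) · d⁸ = e, giving e as required.

Answer: d⁸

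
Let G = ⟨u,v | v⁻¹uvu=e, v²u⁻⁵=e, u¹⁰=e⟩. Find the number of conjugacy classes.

The conjugacy classes (representative and size) are:
  [e] (size 1), [u] (size 2), [u⁸] (size 2), [u⁷] (size 2), [u⁴] (size 2), [u⁵] (size 1), [u⁴v] (size 5), [u²v⁻¹] (size 5).
Class equation: 1 + 2 + 2 + 2 + 2 + 1 + 5 + 5 = 20 = |G|. So G has 8 conjugacy classes.

Answer: 8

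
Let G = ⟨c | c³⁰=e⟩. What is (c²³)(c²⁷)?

Compute (c²³) · (c²⁷) by multiplying left to right and reducing via the relations at each step:
  (c²³) · c²⁷ = c²⁰

Answer: c²⁰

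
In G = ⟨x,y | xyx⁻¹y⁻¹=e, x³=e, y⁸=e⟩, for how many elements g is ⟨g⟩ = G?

G is cyclic of order 24. An element generates G iff its order is 24, and a cyclic group of order 24 has exactly φ(24) = 8 such elements.

Answer: 8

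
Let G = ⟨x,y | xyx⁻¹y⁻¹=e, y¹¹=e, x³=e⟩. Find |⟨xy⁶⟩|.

|⟨xy⁶⟩| equals the order of xy⁶. Compute successive powers until reaching e:
  (xy⁶)¹ = xy⁶, (xy⁶)² = x²y, (xy⁶)³ = y⁷, (xy⁶)⁴ = xy², (xy⁶)⁵ = x²y⁸, (xy⁶)⁶ = y³, (xy⁶)⁷ = xy⁹, (xy⁶)⁸ = x²y⁴, (xy⁶)⁹ = y¹⁰, (xy⁶)¹⁰ = xy⁵, (xy⁶)¹¹ = x², (xy⁶)¹² = y⁶, (xy⁶)¹³ = xy, (xy⁶)¹⁴ = x²y⁷, (xy⁶)¹⁵ = y², (xy⁶)¹⁶ = xy⁸, (xy⁶)¹⁷ = x²y³, (xy⁶)¹⁸ = y⁹, (xy⁶)¹⁹ = xy⁴, (xy⁶)²⁰ = x²y¹⁰, (xy⁶)²¹ = y⁵, (xy⁶)²² = x, (xy⁶)²³ = x²y⁶, (xy⁶)²⁴ = y, (xy⁶)²⁵ = xy⁷, (xy⁶)²⁶ = x²y², (xy⁶)²⁷ = y⁸, (xy⁶)²⁸ = xy³, (xy⁶)²⁹ = x²y⁹, (xy⁶)³⁰ = y⁴, (xy⁶)³¹ = xy¹⁰, (xy⁶)³² = x²y⁵, (xy⁶)³³ = e.
The smallest positive k with (xy⁶)ᵏ = e is 33, so |⟨xy⁶⟩| = 33.

Answer: 33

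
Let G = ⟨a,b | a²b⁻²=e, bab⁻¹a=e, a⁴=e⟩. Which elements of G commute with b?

⟨b⟩ ⊆ C_G(b) since powers of b commute with b; so |C_G(b)| ≥ |⟨b⟩| = 4.
By orbit–stabilizer, |C_G(b)| = |G| / |conj. class of b| = 8 / 2 = 4.
The 4 elements commuting with b are {e, a², b, b⁻¹}.

Answer: {e, a², b, b⁻¹}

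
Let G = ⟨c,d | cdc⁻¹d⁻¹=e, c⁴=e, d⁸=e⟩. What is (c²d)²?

Compute successive powers of (c²d), reducing at each step:
  (c²d)²: (c²d) · c² = d;   d · d = d²

Answer: d²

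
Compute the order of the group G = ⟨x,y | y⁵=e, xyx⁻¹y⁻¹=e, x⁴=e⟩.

Enumerate words in the generators, reducing via the relations: the distinct elements are
  {e, x, y, xy, x², x³, y², y³, y⁴, xy², xy³, xy⁴, x²y, x³y, x²y², x²y³, x²y⁴, x³y², x³y³, x³y⁴}.
No further products give new elements, so |G| = 20.

Answer: 20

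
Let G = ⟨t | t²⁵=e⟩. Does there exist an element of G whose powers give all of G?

|G| = 25. The element t has order 25 (its powers give 25 distinct elements), so ⟨t⟩ = G and G is cyclic.

Answer: Yes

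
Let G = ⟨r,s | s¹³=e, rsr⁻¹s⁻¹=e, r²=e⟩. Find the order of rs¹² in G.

Compute successive powers until reaching e:
  (rs¹²)¹ = rs¹², (rs¹²)² = s¹¹, (rs¹²)³ = rs¹⁰, (rs¹²)⁴ = s⁹, (rs¹²)⁵ = rs⁸, (rs¹²)⁶ = s⁷, (rs¹²)⁷ = rs⁶, (rs¹²)⁸ = s⁵, (rs¹²)⁹ = rs⁴, (rs¹²)¹⁰ = s³, (rs¹²)¹¹ = rs², (rs¹²)¹² = s, (rs¹²)¹³ = r, (rs¹²)¹⁴ = s¹², (rs¹²)¹⁵ = rs¹¹, (rs¹²)¹⁶ = s¹⁰, (rs¹²)¹⁷ = rs⁹, (rs¹²)¹⁸ = s⁸, (rs¹²)¹⁹ = rs⁷, (rs¹²)²⁰ = s⁶, (rs¹²)²¹ = rs⁵, (rs¹²)²² = s⁴, (rs¹²)²³ = rs³, (rs¹²)²⁴ = s², (rs¹²)²⁵ = rs, (rs¹²)²⁶ = e.
The smallest positive k with (rs¹²)ᵏ = e is 26.

Answer: 26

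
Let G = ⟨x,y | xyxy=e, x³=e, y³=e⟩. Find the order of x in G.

Compute successive powers until reaching e:
  x¹ = x, x² = x², x³ = e.
The smallest positive k with xᵏ = e is 3.

Answer: 3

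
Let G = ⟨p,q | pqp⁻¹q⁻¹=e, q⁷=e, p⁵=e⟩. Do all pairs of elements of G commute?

Each pair of generators commutes: p·q = pq = q·p. Since the generators pairwise commute, every element of G commutes with every other, so G is abelian.

Answer: Yes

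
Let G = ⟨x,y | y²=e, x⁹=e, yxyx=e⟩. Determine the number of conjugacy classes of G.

The conjugacy classes (representative and size) are:
  [e] (size 1), [x⁸] (size 2), [x⁷] (size 2), [x⁶] (size 2), [x⁵] (size 2), [x⁴y] (size 9).
Class equation: 1 + 2 + 2 + 2 + 2 + 9 = 18 = |G|. So G has 6 conjugacy classes.

Answer: 6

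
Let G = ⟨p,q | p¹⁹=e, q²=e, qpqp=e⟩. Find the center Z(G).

An element z ∈ Z(G) iff z commutes with every generator.
For example e is central: e·p = p = p·e; e·q = q = q·e.
Whereas p ∉ Z(G) since p·q = pq ≠ p¹⁸q = q·p.
Checking each of the 38 elements this way gives Z(G) = {e}, of order 1.

Answer: {e}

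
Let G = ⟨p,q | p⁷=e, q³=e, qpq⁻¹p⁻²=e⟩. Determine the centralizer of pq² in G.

⟨pq²⟩ ⊆ C_G(pq²) since powers of pq² commute with pq²; so |C_G(pq²)| ≥ |⟨pq²⟩| = 3.
By orbit–stabilizer, |C_G(pq²)| = |G| / |conj. class of pq²| = 21 / 7 = 3.
The 3 elements commuting with pq² are {e, pq², p⁵q}.

Answer: {e, pq², p⁵q}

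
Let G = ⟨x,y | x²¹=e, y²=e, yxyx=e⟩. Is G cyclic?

Every cyclic group is abelian. But x·y = xy while y·x = x²⁰y, so x·y ≠ y·x and G is not abelian. Hence G is not cyclic.

Answer: No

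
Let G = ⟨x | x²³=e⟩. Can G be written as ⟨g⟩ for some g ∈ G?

|G| = 23. The element x has order 23 (its powers give 23 distinct elements), so ⟨x⟩ = G and G is cyclic.

Answer: Yes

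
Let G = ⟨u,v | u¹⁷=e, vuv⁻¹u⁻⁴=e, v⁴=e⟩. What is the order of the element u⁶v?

Compute successive powers until reaching e:
  (u⁶v)¹ = u⁶v, (u⁶v)² = u¹³v², (u⁶v)³ = u⁷v³, (u⁶v)⁴ = e.
The smallest positive k with (u⁶v)ᵏ = e is 4.

Answer: 4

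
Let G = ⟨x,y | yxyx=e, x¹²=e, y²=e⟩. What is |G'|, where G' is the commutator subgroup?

G' = [G, G] is generated by all commutators. The generator-pair commutators are: [x, y] = x².
The subgroup they normally generate is {e, x², x⁴, x⁶, x⁸, x¹⁰}, of order 6.
Check: |G/G'| = 24/6 = 4 is the order of the abelianisation.

Answer: 6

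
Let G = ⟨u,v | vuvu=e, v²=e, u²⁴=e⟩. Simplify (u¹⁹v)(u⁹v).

Compute (u¹⁹v) · (u⁹v) by multiplying left to right and reducing via the relations at each step:
  (u¹⁹v) · u⁹ = u¹⁰v
  (u¹⁰v) · v = u¹⁰

Answer: u¹⁰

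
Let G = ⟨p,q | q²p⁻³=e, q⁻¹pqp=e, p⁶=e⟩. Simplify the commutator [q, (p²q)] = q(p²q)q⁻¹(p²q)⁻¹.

[q, (p²q)] = q·(p²q)·q⁻¹·(p²q)⁻¹.
  q · (p²q) = p
  p · (q⁻¹) = pq⁻¹
  (pq⁻¹) · (p²q⁻¹) = p²

Answer: p²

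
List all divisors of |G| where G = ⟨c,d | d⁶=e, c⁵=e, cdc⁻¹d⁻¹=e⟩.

|G| = 30 = 2 · 3 · 5. By Lagrange's theorem the order of any subgroup divides 30; the divisors of 30 are 1, 2, 3, 5, 6, 10, 15, 30.

Answer: 1, 2, 3, 5, 6, 10, 15, 30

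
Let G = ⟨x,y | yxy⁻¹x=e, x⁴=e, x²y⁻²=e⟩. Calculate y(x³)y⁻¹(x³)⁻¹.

[y, (x³)] = y·(x³)·y⁻¹·(x³)⁻¹.
  y · (x³) = xy
  (xy) · (y⁻¹) = x
  x · x = x²

Answer: x²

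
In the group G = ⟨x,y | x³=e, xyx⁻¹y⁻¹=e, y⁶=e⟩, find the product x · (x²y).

Compute x · (x²y) by multiplying left to right and reducing via the relations at each step:
  x · x² = e
  e · y = y

Answer: y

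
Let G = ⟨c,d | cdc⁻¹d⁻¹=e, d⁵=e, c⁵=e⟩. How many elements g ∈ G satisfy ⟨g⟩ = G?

⟨g⟩ = G would require ord(g) = |G| = 25, but the maximum element order in G is 5 < 25. So G is not cyclic and no single element generates it: the count is 0.

Answer: 0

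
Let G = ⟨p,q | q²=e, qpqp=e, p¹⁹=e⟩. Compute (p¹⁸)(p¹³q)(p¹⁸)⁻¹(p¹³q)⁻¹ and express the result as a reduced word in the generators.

[(p¹⁸), (p¹³q)] = (p¹⁸)·(p¹³q)·(p¹⁸)⁻¹·(p¹³q)⁻¹.
  (p¹⁸) · (p¹³q) = p¹²q
  (p¹²q) · p = p¹¹q
  (p¹¹q) · (p¹³q) = p¹⁷

Answer: p¹⁷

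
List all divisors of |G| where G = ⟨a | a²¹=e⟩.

|G| = 21 = 3 · 7. By Lagrange's theorem the order of any subgroup divides 21; the divisors of 21 are 1, 3, 7, 21.

Answer: 1, 3, 7, 21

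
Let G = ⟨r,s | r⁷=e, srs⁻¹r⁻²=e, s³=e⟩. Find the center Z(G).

An element z ∈ Z(G) iff z commutes with every generator.
For example e is central: e·r = r = r·e; e·s = s = s·e.
Whereas r ∉ Z(G) since r·s = rs ≠ r²s = s·r.
Checking each of the 21 elements this way gives Z(G) = {e}, of order 1.

Answer: {e}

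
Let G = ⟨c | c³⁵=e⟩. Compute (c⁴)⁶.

Compute successive powers of (c⁴), reducing at each step:
  (c⁴)²: (c⁴) · c⁴ = c⁸
  (c⁴)³: (c⁸) · c⁴ = c¹²
  (c⁴)⁴: (c¹²) · c⁴ = c¹⁶
  (c⁴)⁵: (c¹⁶) · c⁴ = c²⁰
  (c⁴)⁶: (c²⁰) · c⁴ = c²⁴

Answer: c²⁴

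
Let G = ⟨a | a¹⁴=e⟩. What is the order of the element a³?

Compute successive powers until reaching e:
  (a³)¹ = a³, (a³)² = a⁶, (a³)³ = a⁹, (a³)⁴ = a¹², (a³)⁵ = a, (a³)⁶ = a⁴, (a³)⁷ = a⁷, (a³)⁸ = a¹⁰, (a³)⁹ = a¹³, (a³)¹⁰ = a², (a³)¹¹ = a⁵, (a³)¹² = a⁸, (a³)¹³ = a¹¹, (a³)¹⁴ = e.
The smallest positive k with (a³)ᵏ = e is 14.

Answer: 14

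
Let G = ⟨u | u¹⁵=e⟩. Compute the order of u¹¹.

Compute successive powers until reaching e:
  (u¹¹)¹ = u¹¹, (u¹¹)² = u⁷, (u¹¹)³ = u³, (u¹¹)⁴ = u¹⁴, (u¹¹)⁵ = u¹⁰, (u¹¹)⁶ = u⁶, (u¹¹)⁷ = u², (u¹¹)⁸ = u¹³, (u¹¹)⁹ = u⁹, (u¹¹)¹⁰ = u⁵, (u¹¹)¹¹ = u, (u¹¹)¹² = u¹², (u¹¹)¹³ = u⁸, (u¹¹)¹⁴ = u⁴, (u¹¹)¹⁵ = e.
The smallest positive k with (u¹¹)ᵏ = e is 15.

Answer: 15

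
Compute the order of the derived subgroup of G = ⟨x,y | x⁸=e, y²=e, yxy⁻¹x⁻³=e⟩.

G' = [G, G] is generated by all commutators. The generator-pair commutators are: [x, y] = x⁶.
The subgroup they normally generate is {e, x², x⁴, x⁶}, of order 4.
Check: |G/G'| = 16/4 = 4 is the order of the abelianisation.

Answer: 4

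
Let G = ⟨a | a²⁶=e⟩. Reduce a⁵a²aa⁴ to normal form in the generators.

Multiply left to right, reducing at each step:
  (a⁵) · a² = a⁷
  (a⁷) · a = a⁸
  (a⁸) · a⁴ = a¹²

Answer: a¹²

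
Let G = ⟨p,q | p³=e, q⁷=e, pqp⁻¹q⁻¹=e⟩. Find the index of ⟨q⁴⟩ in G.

First find ord(q⁴) by computing successive powers:
  (q⁴)¹ = q⁴, (q⁴)² = q, (q⁴)³ = q⁵, (q⁴)⁴ = q², (q⁴)⁵ = q⁶, (q⁴)⁶ = q³, (q⁴)⁷ = e.
So |⟨q⁴⟩| = ord(q⁴) = 7. With |G| = 21, by Lagrange [G : ⟨q⁴⟩] = 21/7 = 3.

Answer: 3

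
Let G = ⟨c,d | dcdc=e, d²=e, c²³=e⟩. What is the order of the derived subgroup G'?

G' = [G, G] is generated by all commutators. The generator-pair commutators are: [c, d] = c².
The subgroup they normally generate is {e, c, c², c³, c⁴, c⁵, c⁶, c⁷, c⁸, c⁹, c¹⁰, c¹¹, c¹², c¹³, c¹⁴, c¹⁵, c¹⁶, c¹⁷, c¹⁸, c¹⁹, c²⁰, c²¹, c²²}, of order 23.
Check: |G/G'| = 46/23 = 2 is the order of the abelianisation.

Answer: 23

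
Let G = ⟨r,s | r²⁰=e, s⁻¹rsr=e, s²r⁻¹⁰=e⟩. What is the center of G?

An element z ∈ Z(G) iff z commutes with every generator.
For example r¹⁰ is central: (r¹⁰)·r = r¹¹ = r·(r¹⁰); (r¹⁰)·s = s⁻¹ = s·(r¹⁰).
Whereas r ∉ Z(G) since r·s = rs ≠ r⁹s⁻¹ = s·r.
Checking each of the 40 elements this way gives Z(G) = {e, r¹⁰}, of order 2.

Answer: {e, r¹⁰}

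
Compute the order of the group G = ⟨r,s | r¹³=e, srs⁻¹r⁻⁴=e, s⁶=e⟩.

Enumerate words in the generators, reducing via the relations: the distinct elements are
  {e, r, s, rs, r², r³, r⁴, r⁵, r⁶, r⁷, r⁸, r⁹, s², s³, s⁴, s⁵, rs², rs³, rs⁴, rs⁵, r²s, r³s, r¹², r¹¹, r¹⁰, r⁴s, r⁵s, r⁶s, r⁷s, r⁸s, r⁹s, r²s², r²s³, r²s⁴, r²s⁵, r³s², r³s³, r³s⁴, r³s⁵, r¹²s, r¹¹s, r¹⁰s, r⁴s², r⁴s³, r⁴s⁴, r⁴s⁵, r⁵s², r⁵s³, r⁵s⁴, r⁵s⁵, r⁶s², r⁶s³, r⁶s⁴, r⁶s⁵, r⁷s², r⁷s³, r⁷s⁴, r⁷s⁵, r⁸s², r⁸s³, r⁸s⁴, r⁸s⁵, r⁹s², r⁹s³, r⁹s⁴, r⁹s⁵, r¹²s², r¹²s³, r¹²s⁴, r¹²s⁵, r¹¹s², r¹¹s³, r¹¹s⁴, r¹¹s⁵, r¹⁰s², r¹⁰s³, r¹⁰s⁴, r¹⁰s⁵}.
No further products give new elements, so |G| = 78.

Answer: 78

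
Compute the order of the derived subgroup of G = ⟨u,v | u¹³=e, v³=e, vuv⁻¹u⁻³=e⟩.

G' = [G, G] is generated by all commutators. The generator-pair commutators are: [u, v] = u¹¹.
The subgroup they normally generate is {e, u, u², u³, u⁴, u⁵, u⁶, u⁷, u⁸, u⁹, u¹⁰, u¹¹, u¹²}, of order 13.
Check: |G/G'| = 39/13 = 3 is the order of the abelianisation.

Answer: 13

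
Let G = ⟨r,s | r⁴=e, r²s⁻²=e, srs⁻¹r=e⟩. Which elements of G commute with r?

⟨r⟩ ⊆ C_G(r) since powers of r commute with r; so |C_G(r)| ≥ |⟨r⟩| = 4.
By orbit–stabilizer, |C_G(r)| = |G| / |conj. class of r| = 8 / 2 = 4.
The 4 elements commuting with r are {e, r, r², r³}.

Answer: {e, r, r², r³}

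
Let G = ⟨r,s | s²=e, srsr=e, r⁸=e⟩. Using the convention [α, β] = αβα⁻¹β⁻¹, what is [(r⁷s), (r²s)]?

[(r⁷s), (r²s)] = (r⁷s)·(r²s)·(r⁷s)⁻¹·(r²s)⁻¹.
  (r⁷s) · (r²s) = r⁵
  (r⁵) · (r⁷s) = r⁴s
  (r⁴s) · (r²s) = r²

Answer: r²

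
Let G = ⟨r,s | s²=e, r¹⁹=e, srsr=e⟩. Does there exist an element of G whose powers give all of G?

Every cyclic group is abelian. But r·s = rs while s·r = r¹⁸s, so r·s ≠ s·r and G is not abelian. Hence G is not cyclic.

Answer: No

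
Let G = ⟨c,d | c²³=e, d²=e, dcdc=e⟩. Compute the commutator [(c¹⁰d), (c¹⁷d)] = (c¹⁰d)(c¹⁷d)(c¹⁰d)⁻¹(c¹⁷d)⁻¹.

[(c¹⁰d), (c¹⁷d)] = (c¹⁰d)·(c¹⁷d)·(c¹⁰d)⁻¹·(c¹⁷d)⁻¹.
  (c¹⁰d) · (c¹⁷d) = c¹⁶
  (c¹⁶) · (c¹⁰d) = c³d
  (c³d) · (c¹⁷d) = c⁹

Answer: c⁹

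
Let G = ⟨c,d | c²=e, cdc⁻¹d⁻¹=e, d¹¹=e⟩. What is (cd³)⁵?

Compute successive powers of (cd³), reducing at each step:
  (cd³)²: (cd³) · c = d³;   (d³) · d³ = d⁶
  (cd³)³: (d⁶) · c = cd⁶;   (cd⁶) · d³ = cd⁹
  (cd³)⁴: (cd⁹) · c = d⁹;   (d⁹) · d³ = d
  (cd³)⁵: d · c = cd;   (cd) · d³ = cd⁴

Answer: cd⁴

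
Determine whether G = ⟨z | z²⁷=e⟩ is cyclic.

|G| = 27. The element z has order 27 (its powers give 27 distinct elements), so ⟨z⟩ = G and G is cyclic.

Answer: Yes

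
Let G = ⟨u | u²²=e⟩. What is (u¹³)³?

Compute successive powers of (u¹³), reducing at each step:
  (u¹³)²: (u¹³) · u¹³ = u⁴
  (u¹³)³: (u⁴) · u¹³ = u¹⁷

Answer: u¹⁷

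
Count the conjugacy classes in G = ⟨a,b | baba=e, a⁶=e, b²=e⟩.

The conjugacy classes (representative and size) are:
  [e] (size 1), [a⁵] (size 2), [a⁴] (size 2), [a³] (size 1), [b] (size 3), [a³b] (size 3).
Class equation: 1 + 2 + 2 + 1 + 3 + 3 = 12 = |G|. So G has 6 conjugacy classes.

Answer: 6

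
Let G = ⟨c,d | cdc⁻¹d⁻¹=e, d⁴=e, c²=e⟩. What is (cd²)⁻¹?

The order of (cd²) is 2 (smallest k with (cd²)ᵏ = e), so (cd²)⁻¹ = (cd²)¹ = cd².
Check: (cd²) · (cd²) → (cd²) · c = d²;   (d²) · d² = e, giving e as required.

Answer: cd²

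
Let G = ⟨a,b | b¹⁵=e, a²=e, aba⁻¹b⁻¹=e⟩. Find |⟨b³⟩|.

|⟨b³⟩| equals the order of b³. Compute successive powers until reaching e:
  (b³)¹ = b³, (b³)² = b⁶, (b³)³ = b⁹, (b³)⁴ = b¹², (b³)⁵ = e.
The smallest positive k with (b³)ᵏ = e is 5, so |⟨b³⟩| = 5.

Answer: 5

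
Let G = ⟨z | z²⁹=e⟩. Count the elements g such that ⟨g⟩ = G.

G is cyclic of order 29. An element generates G iff its order is 29, and a cyclic group of order 29 has exactly φ(29) = 28 such elements.

Answer: 28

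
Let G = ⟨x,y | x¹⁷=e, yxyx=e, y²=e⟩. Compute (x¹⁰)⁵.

Compute successive powers of (x¹⁰), reducing at each step:
  (x¹⁰)²: (x¹⁰) · x¹⁰ = x³
  (x¹⁰)³: (x³) · x¹⁰ = x¹³
  (x¹⁰)⁴: (x¹³) · x¹⁰ = x⁶
  (x¹⁰)⁵: (x⁶) · x¹⁰ = x¹⁶

Answer: x¹⁶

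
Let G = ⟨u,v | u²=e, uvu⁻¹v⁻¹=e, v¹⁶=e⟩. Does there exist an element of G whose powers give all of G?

|G| = 32, but the maximum element order in G is 16 < 32. No single element generates all of G, so G is not cyclic.

Answer: No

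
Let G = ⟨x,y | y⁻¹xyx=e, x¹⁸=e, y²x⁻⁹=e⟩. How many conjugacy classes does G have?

The conjugacy classes (representative and size) are:
  [e] (size 1), [x¹⁷] (size 2), [x¹⁶] (size 2), [x³] (size 2), [x¹⁴] (size 2), [x¹³] (size 2), [x¹²] (size 2), [x¹¹] (size 2), [x¹⁰] (size 2), [x⁹] (size 1), [x⁸y] (size 9), [xy] (size 9).
Class equation: 1 + 2 + 2 + 2 + 2 + 2 + 2 + 2 + 2 + 1 + 9 + 9 = 36 = |G|. So G has 12 conjugacy classes.

Answer: 12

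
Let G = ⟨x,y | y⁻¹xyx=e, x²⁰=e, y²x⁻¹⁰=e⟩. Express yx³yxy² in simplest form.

Multiply left to right, reducing at each step:
  y · x³ = x⁷y⁻¹
  (x⁷y⁻¹) · y = x⁷
  (x⁷) · x = x⁸
  (x⁸) · y² = x¹⁸

Answer: x¹⁸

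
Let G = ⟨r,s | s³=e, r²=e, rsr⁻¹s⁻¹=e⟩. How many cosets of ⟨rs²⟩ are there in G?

First find ord(rs²) by computing successive powers:
  (rs²)¹ = rs², (rs²)² = s, (rs²)³ = r, (rs²)⁴ = s², (rs²)⁵ = rs, (rs²)⁶ = e.
So |⟨rs²⟩| = ord(rs²) = 6. With |G| = 6, by Lagrange [G : ⟨rs²⟩] = 6/6 = 1.

Answer: 1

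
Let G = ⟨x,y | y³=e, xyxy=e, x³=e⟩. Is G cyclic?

Every cyclic group is abelian. But x·y = xy while y·x = x²y², so x·y ≠ y·x and G is not abelian. Hence G is not cyclic.

Answer: No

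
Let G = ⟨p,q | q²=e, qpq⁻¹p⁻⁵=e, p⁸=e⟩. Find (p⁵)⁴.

Compute successive powers of (p⁵), reducing at each step:
  (p⁵)²: (p⁵) · p⁵ = p²
  (p⁵)³: (p²) · p⁵ = p⁷
  (p⁵)⁴: (p⁷) · p⁵ = p⁴

Answer: p⁴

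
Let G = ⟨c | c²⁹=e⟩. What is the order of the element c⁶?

Compute successive powers until reaching e:
  (c⁶)¹ = c⁶, (c⁶)² = c¹², (c⁶)³ = c¹⁸, (c⁶)⁴ = c²⁴, (c⁶)⁵ = c, (c⁶)⁶ = c⁷, (c⁶)⁷ = c¹³, (c⁶)⁸ = c¹⁹, (c⁶)⁹ = c²⁵, (c⁶)¹⁰ = c², (c⁶)¹¹ = c⁸, (c⁶)¹² = c¹⁴, (c⁶)¹³ = c²⁰, (c⁶)¹⁴ = c²⁶, (c⁶)¹⁵ = c³, (c⁶)¹⁶ = c⁹, (c⁶)¹⁷ = c¹⁵, (c⁶)¹⁸ = c²¹, (c⁶)¹⁹ = c²⁷, (c⁶)²⁰ = c⁴, (c⁶)²¹ = c¹⁰, (c⁶)²² = c¹⁶, (c⁶)²³ = c²², (c⁶)²⁴ = c²⁸, (c⁶)²⁵ = c⁵, (c⁶)²⁶ = c¹¹, (c⁶)²⁷ = c¹⁷, (c⁶)²⁸ = c²³, (c⁶)²⁹ = e.
The smallest positive k with (c⁶)ᵏ = e is 29.

Answer: 29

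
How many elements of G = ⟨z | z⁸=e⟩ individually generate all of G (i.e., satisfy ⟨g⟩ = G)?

G is cyclic of order 8. An element generates G iff its order is 8, and a cyclic group of order 8 has exactly φ(8) = 4 such elements.

Answer: 4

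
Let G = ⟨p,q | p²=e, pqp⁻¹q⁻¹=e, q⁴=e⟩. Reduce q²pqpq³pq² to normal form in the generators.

Multiply left to right, reducing at each step:
  (q²) · p = pq²
  (pq²) · q = pq³
  (pq³) · p = q³
  (q³) · q³ = q²
  (q²) · p = pq²
  (pq²) · q² = p

Answer: p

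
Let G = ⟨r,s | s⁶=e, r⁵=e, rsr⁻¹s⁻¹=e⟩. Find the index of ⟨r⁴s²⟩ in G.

First find ord(r⁴s²) by computing successive powers:
  (r⁴s²)¹ = r⁴s², (r⁴s²)² = r³s⁴, (r⁴s²)³ = r², (r⁴s²)⁴ = rs², (r⁴s²)⁵ = s⁴, (r⁴s²)⁶ = r⁴, (r⁴s²)⁷ = r³s², (r⁴s²)⁸ = r²s⁴, (r⁴s²)⁹ = r, (r⁴s²)¹⁰ = s², (r⁴s²)¹¹ = r⁴s⁴, (r⁴s²)¹² = r³, (r⁴s²)¹³ = r²s², (r⁴s²)¹⁴ = rs⁴, (r⁴s²)¹⁵ = e.
So |⟨r⁴s²⟩| = ord(r⁴s²) = 15. With |G| = 30, by Lagrange [G : ⟨r⁴s²⟩] = 30/15 = 2.

Answer: 2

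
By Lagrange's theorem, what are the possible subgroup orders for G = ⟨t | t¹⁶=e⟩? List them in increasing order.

|G| = 16 = 2⁴. By Lagrange's theorem the order of any subgroup divides 16; the divisors of 16 are 1, 2, 4, 8, 16.

Answer: 1, 2, 4, 8, 16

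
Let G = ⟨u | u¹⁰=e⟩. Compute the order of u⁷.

Compute successive powers until reaching e:
  (u⁷)¹ = u⁷, (u⁷)² = u⁴, (u⁷)³ = u, (u⁷)⁴ = u⁸, (u⁷)⁵ = u⁵, (u⁷)⁶ = u², (u⁷)⁷ = u⁹, (u⁷)⁸ = u⁶, (u⁷)⁹ = u³, (u⁷)¹⁰ = e.
The smallest positive k with (u⁷)ᵏ = e is 10.

Answer: 10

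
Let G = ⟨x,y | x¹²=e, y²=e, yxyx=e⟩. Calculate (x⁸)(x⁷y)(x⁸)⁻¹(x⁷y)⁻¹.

[(x⁸), (x⁷y)] = (x⁸)·(x⁷y)·(x⁸)⁻¹·(x⁷y)⁻¹.
  (x⁸) · (x⁷y) = x³y
  (x³y) · (x⁴) = x¹¹y
  (x¹¹y) · (x⁷y) = x⁴

Answer: x⁴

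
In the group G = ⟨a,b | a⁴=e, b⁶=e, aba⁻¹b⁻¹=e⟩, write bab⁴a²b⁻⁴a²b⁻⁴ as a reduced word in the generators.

Multiply left to right, reducing at each step:
  b · a = ab
  (ab) · b⁴ = ab⁵
  (ab⁵) · a² = a³b⁵
  (a³b⁵) · b⁻⁴ = a³b
  (a³b) · a² = ab
  (ab) · b⁻⁴ = ab³

Answer: ab³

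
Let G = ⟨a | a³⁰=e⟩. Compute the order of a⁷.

Compute successive powers until reaching e:
  (a⁷)¹ = a⁷, (a⁷)² = a¹⁴, (a⁷)³ = a²¹, (a⁷)⁴ = a²⁸, (a⁷)⁵ = a⁵, (a⁷)⁶ = a¹², (a⁷)⁷ = a¹⁹, (a⁷)⁸ = a²⁶, (a⁷)⁹ = a³, (a⁷)¹⁰ = a¹⁰, (a⁷)¹¹ = a¹⁷, (a⁷)¹² = a²⁴, (a⁷)¹³ = a, (a⁷)¹⁴ = a⁸, (a⁷)¹⁵ = a¹⁵, (a⁷)¹⁶ = a²², (a⁷)¹⁷ = a²⁹, (a⁷)¹⁸ = a⁶, (a⁷)¹⁹ = a¹³, (a⁷)²⁰ = a²⁰, (a⁷)²¹ = a²⁷, (a⁷)²² = a⁴, (a⁷)²³ = a¹¹, (a⁷)²⁴ = a¹⁸, (a⁷)²⁵ = a²⁵, (a⁷)²⁶ = a², (a⁷)²⁷ = a⁹, (a⁷)²⁸ = a¹⁶, (a⁷)²⁹ = a²³, (a⁷)³⁰ = e.
The smallest positive k with (a⁷)ᵏ = e is 30.

Answer: 30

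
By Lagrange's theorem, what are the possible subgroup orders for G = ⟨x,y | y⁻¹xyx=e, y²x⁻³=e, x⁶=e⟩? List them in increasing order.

|G| = 12 = 2² · 3. By Lagrange's theorem the order of any subgroup divides 12; the divisors of 12 are 1, 2, 3, 4, 6, 12.

Answer: 1, 2, 3, 4, 6, 12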